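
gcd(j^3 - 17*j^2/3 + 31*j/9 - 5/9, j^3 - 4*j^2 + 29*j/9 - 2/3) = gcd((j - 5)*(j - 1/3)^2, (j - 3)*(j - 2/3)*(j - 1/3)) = j - 1/3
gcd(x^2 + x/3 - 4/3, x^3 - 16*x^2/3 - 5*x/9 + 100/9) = x + 4/3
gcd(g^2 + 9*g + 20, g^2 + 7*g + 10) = g + 5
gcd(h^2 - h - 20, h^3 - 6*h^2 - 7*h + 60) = h - 5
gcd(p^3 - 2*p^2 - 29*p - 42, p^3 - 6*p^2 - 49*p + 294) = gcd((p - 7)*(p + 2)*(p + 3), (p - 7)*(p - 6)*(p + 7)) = p - 7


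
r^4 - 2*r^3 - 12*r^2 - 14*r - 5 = (r - 5)*(r + 1)^3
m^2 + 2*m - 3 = (m - 1)*(m + 3)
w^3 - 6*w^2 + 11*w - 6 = (w - 3)*(w - 2)*(w - 1)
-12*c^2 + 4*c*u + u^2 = (-2*c + u)*(6*c + u)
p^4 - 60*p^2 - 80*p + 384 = (p - 8)*(p - 2)*(p + 4)*(p + 6)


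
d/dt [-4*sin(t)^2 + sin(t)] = (1 - 8*sin(t))*cos(t)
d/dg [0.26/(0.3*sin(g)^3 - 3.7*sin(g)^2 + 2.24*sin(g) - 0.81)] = (-0.234*sin(g)^2 + 1.924*sin(g) - 0.5824)*cos(g)/(0.3*sin(g)^3 - 3.7*sin(g)^2 + 2.24*sin(g) - 0.81)^2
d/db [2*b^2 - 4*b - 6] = 4*b - 4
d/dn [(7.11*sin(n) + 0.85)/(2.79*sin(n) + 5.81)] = 38.9376*cos(n)/(2.79*sin(n) + 5.81)^2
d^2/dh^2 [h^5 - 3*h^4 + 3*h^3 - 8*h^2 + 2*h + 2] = 20*h^3 - 36*h^2 + 18*h - 16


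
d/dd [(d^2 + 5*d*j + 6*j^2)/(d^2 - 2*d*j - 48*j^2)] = j*(-7*d^2 - 108*d*j - 228*j^2)/(d^4 - 4*d^3*j - 92*d^2*j^2 + 192*d*j^3 + 2304*j^4)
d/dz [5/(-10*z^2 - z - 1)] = 5*(20*z + 1)/(10*z^2 + z + 1)^2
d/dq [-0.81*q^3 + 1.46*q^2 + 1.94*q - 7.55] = -2.43*q^2 + 2.92*q + 1.94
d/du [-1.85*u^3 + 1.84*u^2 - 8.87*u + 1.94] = -5.55*u^2 + 3.68*u - 8.87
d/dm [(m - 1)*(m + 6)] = 2*m + 5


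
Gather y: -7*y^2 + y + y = -7*y^2 + 2*y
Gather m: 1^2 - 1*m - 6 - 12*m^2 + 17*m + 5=-12*m^2 + 16*m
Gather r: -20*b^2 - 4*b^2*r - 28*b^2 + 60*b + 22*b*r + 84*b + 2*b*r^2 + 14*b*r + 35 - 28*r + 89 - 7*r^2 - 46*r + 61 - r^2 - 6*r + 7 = -48*b^2 + 144*b + r^2*(2*b - 8) + r*(-4*b^2 + 36*b - 80) + 192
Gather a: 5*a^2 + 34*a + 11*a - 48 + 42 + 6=5*a^2 + 45*a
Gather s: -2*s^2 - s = -2*s^2 - s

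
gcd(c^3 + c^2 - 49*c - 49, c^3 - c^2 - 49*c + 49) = c^2 - 49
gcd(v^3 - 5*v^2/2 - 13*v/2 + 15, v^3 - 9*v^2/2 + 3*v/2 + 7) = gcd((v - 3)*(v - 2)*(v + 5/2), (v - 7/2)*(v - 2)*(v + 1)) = v - 2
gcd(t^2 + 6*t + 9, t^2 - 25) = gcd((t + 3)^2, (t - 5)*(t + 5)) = 1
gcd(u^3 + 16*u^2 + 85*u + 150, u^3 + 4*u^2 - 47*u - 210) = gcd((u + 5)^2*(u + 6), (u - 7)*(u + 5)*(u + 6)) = u^2 + 11*u + 30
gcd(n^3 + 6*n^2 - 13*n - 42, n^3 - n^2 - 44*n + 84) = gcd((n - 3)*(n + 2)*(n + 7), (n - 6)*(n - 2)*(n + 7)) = n + 7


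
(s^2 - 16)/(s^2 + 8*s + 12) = (s^2 - 16)/(s^2 + 8*s + 12)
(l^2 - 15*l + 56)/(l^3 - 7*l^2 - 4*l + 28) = (l - 8)/(l^2 - 4)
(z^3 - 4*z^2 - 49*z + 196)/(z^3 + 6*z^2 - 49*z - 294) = (z - 4)/(z + 6)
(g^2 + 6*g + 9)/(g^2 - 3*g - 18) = (g + 3)/(g - 6)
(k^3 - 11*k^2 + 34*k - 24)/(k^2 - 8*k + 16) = (k^2 - 7*k + 6)/(k - 4)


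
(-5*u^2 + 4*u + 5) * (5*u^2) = -25*u^4 + 20*u^3 + 25*u^2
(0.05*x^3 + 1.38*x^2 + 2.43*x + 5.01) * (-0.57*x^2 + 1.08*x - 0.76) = -0.0285*x^5 - 0.7326*x^4 + 0.0672999999999999*x^3 - 1.2801*x^2 + 3.564*x - 3.8076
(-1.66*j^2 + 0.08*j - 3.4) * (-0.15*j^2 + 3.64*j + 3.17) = 0.249*j^4 - 6.0544*j^3 - 4.461*j^2 - 12.1224*j - 10.778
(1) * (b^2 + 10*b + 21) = b^2 + 10*b + 21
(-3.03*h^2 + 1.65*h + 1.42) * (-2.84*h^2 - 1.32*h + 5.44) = 8.6052*h^4 - 0.6864*h^3 - 22.694*h^2 + 7.1016*h + 7.7248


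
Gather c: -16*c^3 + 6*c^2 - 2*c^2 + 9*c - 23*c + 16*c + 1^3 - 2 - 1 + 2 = -16*c^3 + 4*c^2 + 2*c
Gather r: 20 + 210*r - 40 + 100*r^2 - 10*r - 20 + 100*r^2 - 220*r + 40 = 200*r^2 - 20*r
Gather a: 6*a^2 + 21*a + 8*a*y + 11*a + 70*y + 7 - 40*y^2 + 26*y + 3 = 6*a^2 + a*(8*y + 32) - 40*y^2 + 96*y + 10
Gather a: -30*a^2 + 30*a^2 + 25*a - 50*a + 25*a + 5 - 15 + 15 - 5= 0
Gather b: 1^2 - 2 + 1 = 0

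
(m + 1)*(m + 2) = m^2 + 3*m + 2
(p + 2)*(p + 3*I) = p^2 + 2*p + 3*I*p + 6*I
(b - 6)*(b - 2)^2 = b^3 - 10*b^2 + 28*b - 24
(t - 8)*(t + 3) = t^2 - 5*t - 24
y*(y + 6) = y^2 + 6*y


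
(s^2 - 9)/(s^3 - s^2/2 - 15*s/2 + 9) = 2*(s - 3)/(2*s^2 - 7*s + 6)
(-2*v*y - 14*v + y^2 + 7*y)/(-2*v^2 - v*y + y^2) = (y + 7)/(v + y)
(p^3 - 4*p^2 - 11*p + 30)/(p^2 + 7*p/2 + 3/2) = 2*(p^2 - 7*p + 10)/(2*p + 1)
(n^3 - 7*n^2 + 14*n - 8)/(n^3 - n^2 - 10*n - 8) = (n^2 - 3*n + 2)/(n^2 + 3*n + 2)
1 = 1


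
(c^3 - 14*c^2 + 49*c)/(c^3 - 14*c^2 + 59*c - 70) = c*(c - 7)/(c^2 - 7*c + 10)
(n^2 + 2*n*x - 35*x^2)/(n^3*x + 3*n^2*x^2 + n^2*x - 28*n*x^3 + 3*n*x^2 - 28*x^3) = (-n + 5*x)/(x*(-n^2 + 4*n*x - n + 4*x))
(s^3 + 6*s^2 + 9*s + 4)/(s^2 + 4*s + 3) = (s^2 + 5*s + 4)/(s + 3)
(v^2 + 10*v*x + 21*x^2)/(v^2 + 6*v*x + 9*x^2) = (v + 7*x)/(v + 3*x)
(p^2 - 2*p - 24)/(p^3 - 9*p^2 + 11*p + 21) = (p^2 - 2*p - 24)/(p^3 - 9*p^2 + 11*p + 21)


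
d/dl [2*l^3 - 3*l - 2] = 6*l^2 - 3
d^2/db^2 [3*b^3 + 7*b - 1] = 18*b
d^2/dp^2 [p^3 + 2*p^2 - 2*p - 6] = 6*p + 4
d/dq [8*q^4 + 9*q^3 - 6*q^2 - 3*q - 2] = 32*q^3 + 27*q^2 - 12*q - 3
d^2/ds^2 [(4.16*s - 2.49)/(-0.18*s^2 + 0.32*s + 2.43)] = ((0.36*s - 0.32)*(0.72*s - 0.64)*(4.16*s - 2.49) + (4.4928*s - 3.5588)*(-0.18*s^2 + 0.32*s + 2.43))/(-0.18*s^2 + 0.32*s + 2.43)^3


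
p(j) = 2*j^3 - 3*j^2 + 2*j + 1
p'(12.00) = 794.00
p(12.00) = 3049.00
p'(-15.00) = 1442.00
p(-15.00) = -7454.00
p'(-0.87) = 11.76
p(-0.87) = -4.33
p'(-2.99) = 73.58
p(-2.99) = -85.26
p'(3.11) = 41.37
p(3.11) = 38.36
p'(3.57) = 57.05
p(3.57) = 60.90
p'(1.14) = 2.96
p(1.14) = 2.34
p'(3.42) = 51.66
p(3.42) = 52.75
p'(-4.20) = 133.04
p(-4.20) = -208.50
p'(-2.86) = 68.24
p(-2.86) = -76.05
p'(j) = 6*j^2 - 6*j + 2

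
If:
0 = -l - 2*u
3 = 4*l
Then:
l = 3/4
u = -3/8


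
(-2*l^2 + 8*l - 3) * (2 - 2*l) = 4*l^3 - 20*l^2 + 22*l - 6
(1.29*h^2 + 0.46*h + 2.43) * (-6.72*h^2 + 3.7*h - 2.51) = -8.6688*h^4 + 1.6818*h^3 - 17.8655*h^2 + 7.8364*h - 6.0993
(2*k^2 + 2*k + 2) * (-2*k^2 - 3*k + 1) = -4*k^4 - 10*k^3 - 8*k^2 - 4*k + 2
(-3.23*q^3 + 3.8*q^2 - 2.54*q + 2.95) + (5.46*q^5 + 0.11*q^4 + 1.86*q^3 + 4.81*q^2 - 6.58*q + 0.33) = 5.46*q^5 + 0.11*q^4 - 1.37*q^3 + 8.61*q^2 - 9.12*q + 3.28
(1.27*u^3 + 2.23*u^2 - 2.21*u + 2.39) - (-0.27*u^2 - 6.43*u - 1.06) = 1.27*u^3 + 2.5*u^2 + 4.22*u + 3.45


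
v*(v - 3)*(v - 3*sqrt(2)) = v^3 - 3*sqrt(2)*v^2 - 3*v^2 + 9*sqrt(2)*v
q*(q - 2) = q^2 - 2*q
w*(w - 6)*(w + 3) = w^3 - 3*w^2 - 18*w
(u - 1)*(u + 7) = u^2 + 6*u - 7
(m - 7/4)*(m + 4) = m^2 + 9*m/4 - 7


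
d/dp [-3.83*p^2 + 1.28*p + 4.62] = 1.28 - 7.66*p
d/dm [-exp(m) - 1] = -exp(m)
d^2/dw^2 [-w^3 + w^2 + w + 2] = 2 - 6*w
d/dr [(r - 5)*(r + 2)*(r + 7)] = 3*r^2 + 8*r - 31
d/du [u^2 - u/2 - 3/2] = 2*u - 1/2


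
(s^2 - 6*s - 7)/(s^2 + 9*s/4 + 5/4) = 4*(s - 7)/(4*s + 5)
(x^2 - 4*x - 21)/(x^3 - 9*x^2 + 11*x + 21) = (x + 3)/(x^2 - 2*x - 3)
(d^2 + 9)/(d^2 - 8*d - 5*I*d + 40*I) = (d^2 + 9)/(d^2 - 8*d - 5*I*d + 40*I)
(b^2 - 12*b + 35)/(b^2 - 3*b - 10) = (b - 7)/(b + 2)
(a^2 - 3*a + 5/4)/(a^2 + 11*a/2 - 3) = (a - 5/2)/(a + 6)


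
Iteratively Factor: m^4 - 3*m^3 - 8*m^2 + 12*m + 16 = (m + 2)*(m^3 - 5*m^2 + 2*m + 8) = (m - 2)*(m + 2)*(m^2 - 3*m - 4) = (m - 4)*(m - 2)*(m + 2)*(m + 1)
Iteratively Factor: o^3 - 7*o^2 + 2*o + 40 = (o - 4)*(o^2 - 3*o - 10) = (o - 4)*(o + 2)*(o - 5)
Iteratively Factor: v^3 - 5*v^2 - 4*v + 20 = (v - 2)*(v^2 - 3*v - 10) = (v - 2)*(v + 2)*(v - 5)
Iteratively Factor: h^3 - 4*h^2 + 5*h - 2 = (h - 1)*(h^2 - 3*h + 2) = (h - 2)*(h - 1)*(h - 1)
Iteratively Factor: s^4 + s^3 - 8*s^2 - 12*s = (s + 2)*(s^3 - s^2 - 6*s) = (s + 2)^2*(s^2 - 3*s) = s*(s + 2)^2*(s - 3)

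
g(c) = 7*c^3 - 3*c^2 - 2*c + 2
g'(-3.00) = 205.00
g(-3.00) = -208.00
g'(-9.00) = 1753.00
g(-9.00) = -5326.00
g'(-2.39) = 132.29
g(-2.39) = -105.92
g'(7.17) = 1034.57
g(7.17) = 2413.65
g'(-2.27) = 119.83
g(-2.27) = -90.80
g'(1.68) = 47.19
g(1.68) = 23.36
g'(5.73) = 653.11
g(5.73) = 1208.97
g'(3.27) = 202.93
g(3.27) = 208.14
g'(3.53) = 238.50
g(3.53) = 265.47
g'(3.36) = 214.92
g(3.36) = 226.94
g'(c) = 21*c^2 - 6*c - 2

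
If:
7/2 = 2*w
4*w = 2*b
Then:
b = 7/2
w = 7/4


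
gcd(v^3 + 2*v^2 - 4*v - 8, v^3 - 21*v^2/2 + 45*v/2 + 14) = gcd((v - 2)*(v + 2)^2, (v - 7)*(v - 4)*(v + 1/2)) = 1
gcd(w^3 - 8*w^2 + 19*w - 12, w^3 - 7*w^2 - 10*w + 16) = w - 1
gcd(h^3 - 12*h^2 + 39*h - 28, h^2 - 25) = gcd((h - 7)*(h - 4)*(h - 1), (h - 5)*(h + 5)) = 1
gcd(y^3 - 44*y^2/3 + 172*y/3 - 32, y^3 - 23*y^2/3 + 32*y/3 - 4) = y^2 - 20*y/3 + 4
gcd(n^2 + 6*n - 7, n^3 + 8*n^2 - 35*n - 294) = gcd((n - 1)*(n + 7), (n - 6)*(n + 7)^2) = n + 7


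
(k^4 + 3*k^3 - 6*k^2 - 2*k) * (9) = 9*k^4 + 27*k^3 - 54*k^2 - 18*k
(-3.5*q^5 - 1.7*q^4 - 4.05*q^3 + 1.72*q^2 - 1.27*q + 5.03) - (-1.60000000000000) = -3.5*q^5 - 1.7*q^4 - 4.05*q^3 + 1.72*q^2 - 1.27*q + 6.63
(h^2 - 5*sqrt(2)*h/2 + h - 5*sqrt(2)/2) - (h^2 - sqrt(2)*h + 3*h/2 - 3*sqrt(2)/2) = -3*sqrt(2)*h/2 - h/2 - sqrt(2)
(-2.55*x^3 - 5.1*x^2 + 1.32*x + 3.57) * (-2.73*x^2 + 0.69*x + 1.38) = 6.9615*x^5 + 12.1635*x^4 - 10.6416*x^3 - 15.8733*x^2 + 4.2849*x + 4.9266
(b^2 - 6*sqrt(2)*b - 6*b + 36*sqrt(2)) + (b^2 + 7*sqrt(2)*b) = 2*b^2 - 6*b + sqrt(2)*b + 36*sqrt(2)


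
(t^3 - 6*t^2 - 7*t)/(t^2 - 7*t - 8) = t*(t - 7)/(t - 8)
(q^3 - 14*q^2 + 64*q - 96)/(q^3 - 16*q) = (q^2 - 10*q + 24)/(q*(q + 4))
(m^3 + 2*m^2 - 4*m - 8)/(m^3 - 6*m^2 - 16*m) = (m^2 - 4)/(m*(m - 8))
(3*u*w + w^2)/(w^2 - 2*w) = (3*u + w)/(w - 2)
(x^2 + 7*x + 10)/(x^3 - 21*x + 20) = (x + 2)/(x^2 - 5*x + 4)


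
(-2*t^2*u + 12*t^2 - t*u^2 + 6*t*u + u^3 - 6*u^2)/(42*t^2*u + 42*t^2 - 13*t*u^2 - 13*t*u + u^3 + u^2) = (-2*t^2*u + 12*t^2 - t*u^2 + 6*t*u + u^3 - 6*u^2)/(42*t^2*u + 42*t^2 - 13*t*u^2 - 13*t*u + u^3 + u^2)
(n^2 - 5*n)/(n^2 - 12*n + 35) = n/(n - 7)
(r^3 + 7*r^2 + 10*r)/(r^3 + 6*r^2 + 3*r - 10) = r/(r - 1)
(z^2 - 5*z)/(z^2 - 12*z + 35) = z/(z - 7)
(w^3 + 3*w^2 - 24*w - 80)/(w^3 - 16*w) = (w^2 - w - 20)/(w*(w - 4))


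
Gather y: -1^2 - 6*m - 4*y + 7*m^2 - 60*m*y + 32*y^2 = 7*m^2 - 6*m + 32*y^2 + y*(-60*m - 4) - 1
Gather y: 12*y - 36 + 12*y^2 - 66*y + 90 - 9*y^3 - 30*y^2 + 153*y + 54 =-9*y^3 - 18*y^2 + 99*y + 108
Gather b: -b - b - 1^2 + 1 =-2*b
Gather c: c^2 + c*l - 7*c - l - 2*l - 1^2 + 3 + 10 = c^2 + c*(l - 7) - 3*l + 12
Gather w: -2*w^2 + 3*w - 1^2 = -2*w^2 + 3*w - 1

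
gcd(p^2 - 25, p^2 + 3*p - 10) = p + 5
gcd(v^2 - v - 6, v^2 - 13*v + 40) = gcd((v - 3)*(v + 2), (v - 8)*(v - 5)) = 1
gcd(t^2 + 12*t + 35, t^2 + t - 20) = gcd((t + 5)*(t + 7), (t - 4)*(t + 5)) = t + 5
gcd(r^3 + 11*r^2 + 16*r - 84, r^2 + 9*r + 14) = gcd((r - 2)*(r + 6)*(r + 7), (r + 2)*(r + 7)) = r + 7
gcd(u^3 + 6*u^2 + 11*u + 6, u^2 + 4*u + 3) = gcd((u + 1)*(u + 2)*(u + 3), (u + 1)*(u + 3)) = u^2 + 4*u + 3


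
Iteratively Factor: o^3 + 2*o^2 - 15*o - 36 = (o + 3)*(o^2 - o - 12) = (o + 3)^2*(o - 4)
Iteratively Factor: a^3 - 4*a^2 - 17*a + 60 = (a - 5)*(a^2 + a - 12) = (a - 5)*(a + 4)*(a - 3)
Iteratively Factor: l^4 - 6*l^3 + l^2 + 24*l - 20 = (l - 5)*(l^3 - l^2 - 4*l + 4) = (l - 5)*(l - 2)*(l^2 + l - 2) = (l - 5)*(l - 2)*(l - 1)*(l + 2)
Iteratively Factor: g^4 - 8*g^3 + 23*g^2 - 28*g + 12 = (g - 2)*(g^3 - 6*g^2 + 11*g - 6) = (g - 3)*(g - 2)*(g^2 - 3*g + 2) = (g - 3)*(g - 2)^2*(g - 1)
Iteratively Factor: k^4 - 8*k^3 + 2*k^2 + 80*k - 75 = (k - 1)*(k^3 - 7*k^2 - 5*k + 75) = (k - 5)*(k - 1)*(k^2 - 2*k - 15) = (k - 5)^2*(k - 1)*(k + 3)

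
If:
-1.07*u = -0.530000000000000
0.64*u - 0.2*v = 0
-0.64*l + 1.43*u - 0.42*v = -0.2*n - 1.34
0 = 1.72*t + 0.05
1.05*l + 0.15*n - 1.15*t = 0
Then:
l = 0.66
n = -4.81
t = -0.03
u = 0.50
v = 1.59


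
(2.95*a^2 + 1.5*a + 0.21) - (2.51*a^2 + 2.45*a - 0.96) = 0.44*a^2 - 0.95*a + 1.17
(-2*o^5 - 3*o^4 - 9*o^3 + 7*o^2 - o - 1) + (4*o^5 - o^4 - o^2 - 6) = 2*o^5 - 4*o^4 - 9*o^3 + 6*o^2 - o - 7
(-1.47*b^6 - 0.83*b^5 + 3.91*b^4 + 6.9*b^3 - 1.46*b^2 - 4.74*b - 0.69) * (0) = 0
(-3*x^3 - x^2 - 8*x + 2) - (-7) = -3*x^3 - x^2 - 8*x + 9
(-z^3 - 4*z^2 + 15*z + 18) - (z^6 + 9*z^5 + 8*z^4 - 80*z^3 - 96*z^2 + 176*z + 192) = -z^6 - 9*z^5 - 8*z^4 + 79*z^3 + 92*z^2 - 161*z - 174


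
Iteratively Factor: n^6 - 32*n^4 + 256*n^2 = (n + 4)*(n^5 - 4*n^4 - 16*n^3 + 64*n^2) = n*(n + 4)*(n^4 - 4*n^3 - 16*n^2 + 64*n) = n*(n - 4)*(n + 4)*(n^3 - 16*n) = n*(n - 4)^2*(n + 4)*(n^2 + 4*n) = n*(n - 4)^2*(n + 4)^2*(n)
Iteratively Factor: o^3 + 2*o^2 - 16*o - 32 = (o + 4)*(o^2 - 2*o - 8) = (o - 4)*(o + 4)*(o + 2)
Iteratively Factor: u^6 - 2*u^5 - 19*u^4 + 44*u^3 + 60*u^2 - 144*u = (u - 2)*(u^5 - 19*u^3 + 6*u^2 + 72*u) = (u - 2)*(u + 2)*(u^4 - 2*u^3 - 15*u^2 + 36*u) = (u - 3)*(u - 2)*(u + 2)*(u^3 + u^2 - 12*u) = (u - 3)^2*(u - 2)*(u + 2)*(u^2 + 4*u) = (u - 3)^2*(u - 2)*(u + 2)*(u + 4)*(u)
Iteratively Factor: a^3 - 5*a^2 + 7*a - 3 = (a - 3)*(a^2 - 2*a + 1) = (a - 3)*(a - 1)*(a - 1)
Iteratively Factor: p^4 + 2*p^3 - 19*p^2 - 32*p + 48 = (p - 4)*(p^3 + 6*p^2 + 5*p - 12) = (p - 4)*(p + 3)*(p^2 + 3*p - 4) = (p - 4)*(p + 3)*(p + 4)*(p - 1)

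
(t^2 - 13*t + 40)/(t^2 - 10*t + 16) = (t - 5)/(t - 2)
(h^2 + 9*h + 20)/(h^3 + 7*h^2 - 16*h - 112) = (h + 5)/(h^2 + 3*h - 28)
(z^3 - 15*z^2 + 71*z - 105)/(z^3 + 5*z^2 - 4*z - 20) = (z^3 - 15*z^2 + 71*z - 105)/(z^3 + 5*z^2 - 4*z - 20)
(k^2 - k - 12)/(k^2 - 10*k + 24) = (k + 3)/(k - 6)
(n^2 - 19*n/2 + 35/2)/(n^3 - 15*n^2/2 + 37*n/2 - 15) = (n - 7)/(n^2 - 5*n + 6)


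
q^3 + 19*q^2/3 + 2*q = q*(q + 1/3)*(q + 6)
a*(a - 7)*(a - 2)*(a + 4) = a^4 - 5*a^3 - 22*a^2 + 56*a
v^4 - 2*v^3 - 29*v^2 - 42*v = v*(v - 7)*(v + 2)*(v + 3)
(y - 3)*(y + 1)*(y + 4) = y^3 + 2*y^2 - 11*y - 12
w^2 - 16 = (w - 4)*(w + 4)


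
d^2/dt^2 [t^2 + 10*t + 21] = 2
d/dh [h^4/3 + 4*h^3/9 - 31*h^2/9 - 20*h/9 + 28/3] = 4*h^3/3 + 4*h^2/3 - 62*h/9 - 20/9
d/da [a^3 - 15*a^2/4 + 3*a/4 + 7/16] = 3*a^2 - 15*a/2 + 3/4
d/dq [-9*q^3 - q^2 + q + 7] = -27*q^2 - 2*q + 1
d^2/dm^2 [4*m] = 0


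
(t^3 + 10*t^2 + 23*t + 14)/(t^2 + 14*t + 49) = (t^2 + 3*t + 2)/(t + 7)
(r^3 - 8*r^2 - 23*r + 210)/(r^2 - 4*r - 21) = (r^2 - r - 30)/(r + 3)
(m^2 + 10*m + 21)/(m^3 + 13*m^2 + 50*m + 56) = (m + 3)/(m^2 + 6*m + 8)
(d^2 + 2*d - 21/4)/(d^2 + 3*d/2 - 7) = (d - 3/2)/(d - 2)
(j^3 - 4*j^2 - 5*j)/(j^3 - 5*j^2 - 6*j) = (j - 5)/(j - 6)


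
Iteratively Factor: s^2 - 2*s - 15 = (s + 3)*(s - 5)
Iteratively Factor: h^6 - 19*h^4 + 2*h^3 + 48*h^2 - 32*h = (h)*(h^5 - 19*h^3 + 2*h^2 + 48*h - 32) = h*(h - 1)*(h^4 + h^3 - 18*h^2 - 16*h + 32) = h*(h - 4)*(h - 1)*(h^3 + 5*h^2 + 2*h - 8) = h*(h - 4)*(h - 1)*(h + 2)*(h^2 + 3*h - 4) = h*(h - 4)*(h - 1)*(h + 2)*(h + 4)*(h - 1)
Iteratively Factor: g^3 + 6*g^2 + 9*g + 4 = (g + 1)*(g^2 + 5*g + 4) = (g + 1)*(g + 4)*(g + 1)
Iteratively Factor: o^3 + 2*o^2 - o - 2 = (o + 2)*(o^2 - 1) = (o + 1)*(o + 2)*(o - 1)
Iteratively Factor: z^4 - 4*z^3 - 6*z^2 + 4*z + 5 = (z + 1)*(z^3 - 5*z^2 - z + 5) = (z - 1)*(z + 1)*(z^2 - 4*z - 5) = (z - 1)*(z + 1)^2*(z - 5)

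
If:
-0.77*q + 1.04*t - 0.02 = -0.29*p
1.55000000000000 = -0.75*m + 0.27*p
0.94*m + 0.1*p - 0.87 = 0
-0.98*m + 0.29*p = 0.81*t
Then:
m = 0.24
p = 6.42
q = 5.10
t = 2.00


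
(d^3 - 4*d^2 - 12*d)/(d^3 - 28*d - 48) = d/(d + 4)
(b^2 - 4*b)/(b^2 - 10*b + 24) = b/(b - 6)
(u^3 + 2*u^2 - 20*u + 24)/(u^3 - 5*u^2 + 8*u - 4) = (u + 6)/(u - 1)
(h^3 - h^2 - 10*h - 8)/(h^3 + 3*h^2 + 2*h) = (h - 4)/h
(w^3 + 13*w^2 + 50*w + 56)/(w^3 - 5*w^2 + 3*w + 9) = (w^3 + 13*w^2 + 50*w + 56)/(w^3 - 5*w^2 + 3*w + 9)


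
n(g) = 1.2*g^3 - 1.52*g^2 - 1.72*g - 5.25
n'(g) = 3.6*g^2 - 3.04*g - 1.72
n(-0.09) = -5.11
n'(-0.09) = -1.42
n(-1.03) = -6.40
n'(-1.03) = 5.23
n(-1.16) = -7.17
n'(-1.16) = 6.65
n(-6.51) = -389.54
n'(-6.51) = 170.64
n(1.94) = -5.55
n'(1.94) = 5.93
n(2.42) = -1.31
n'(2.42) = 12.01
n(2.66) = 2.01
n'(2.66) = 15.67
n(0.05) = -5.34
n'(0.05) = -1.86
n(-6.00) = -308.85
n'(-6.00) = 146.12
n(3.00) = 8.31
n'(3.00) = 21.56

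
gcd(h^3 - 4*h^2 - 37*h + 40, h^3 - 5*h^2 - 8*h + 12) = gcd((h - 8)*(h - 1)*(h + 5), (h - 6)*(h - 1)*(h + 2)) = h - 1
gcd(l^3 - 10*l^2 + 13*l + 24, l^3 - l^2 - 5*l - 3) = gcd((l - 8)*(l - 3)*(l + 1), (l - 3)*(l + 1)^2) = l^2 - 2*l - 3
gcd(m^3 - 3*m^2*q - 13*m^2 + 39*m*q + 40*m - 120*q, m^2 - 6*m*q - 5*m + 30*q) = m - 5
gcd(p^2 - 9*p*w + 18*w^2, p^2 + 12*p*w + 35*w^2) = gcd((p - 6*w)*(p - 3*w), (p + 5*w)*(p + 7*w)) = 1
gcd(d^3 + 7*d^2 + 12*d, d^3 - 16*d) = d^2 + 4*d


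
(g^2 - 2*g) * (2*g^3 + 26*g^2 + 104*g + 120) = 2*g^5 + 22*g^4 + 52*g^3 - 88*g^2 - 240*g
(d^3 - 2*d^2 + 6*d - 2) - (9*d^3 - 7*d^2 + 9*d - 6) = -8*d^3 + 5*d^2 - 3*d + 4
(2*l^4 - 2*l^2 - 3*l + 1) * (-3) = -6*l^4 + 6*l^2 + 9*l - 3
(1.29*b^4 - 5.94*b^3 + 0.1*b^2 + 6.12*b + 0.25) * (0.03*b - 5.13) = 0.0387*b^5 - 6.7959*b^4 + 30.4752*b^3 - 0.3294*b^2 - 31.3881*b - 1.2825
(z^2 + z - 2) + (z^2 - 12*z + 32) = 2*z^2 - 11*z + 30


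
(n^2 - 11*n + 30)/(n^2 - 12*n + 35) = (n - 6)/(n - 7)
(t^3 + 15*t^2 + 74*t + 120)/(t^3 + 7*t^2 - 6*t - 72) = (t + 5)/(t - 3)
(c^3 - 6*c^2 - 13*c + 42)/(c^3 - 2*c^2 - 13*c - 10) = (-c^3 + 6*c^2 + 13*c - 42)/(-c^3 + 2*c^2 + 13*c + 10)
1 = 1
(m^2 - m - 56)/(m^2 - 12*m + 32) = (m + 7)/(m - 4)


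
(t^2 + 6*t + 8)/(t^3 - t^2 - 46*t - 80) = (t + 4)/(t^2 - 3*t - 40)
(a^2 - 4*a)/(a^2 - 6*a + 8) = a/(a - 2)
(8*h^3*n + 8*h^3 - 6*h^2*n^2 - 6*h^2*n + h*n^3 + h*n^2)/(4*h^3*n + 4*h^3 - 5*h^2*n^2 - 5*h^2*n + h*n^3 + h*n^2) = (2*h - n)/(h - n)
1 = 1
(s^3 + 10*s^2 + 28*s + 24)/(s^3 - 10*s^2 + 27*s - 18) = (s^3 + 10*s^2 + 28*s + 24)/(s^3 - 10*s^2 + 27*s - 18)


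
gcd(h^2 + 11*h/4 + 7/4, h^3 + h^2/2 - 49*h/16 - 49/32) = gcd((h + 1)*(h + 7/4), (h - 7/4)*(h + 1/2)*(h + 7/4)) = h + 7/4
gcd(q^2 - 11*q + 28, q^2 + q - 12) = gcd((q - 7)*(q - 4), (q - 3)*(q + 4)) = 1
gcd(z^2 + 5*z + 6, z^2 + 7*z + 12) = z + 3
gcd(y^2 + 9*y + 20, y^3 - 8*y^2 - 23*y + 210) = y + 5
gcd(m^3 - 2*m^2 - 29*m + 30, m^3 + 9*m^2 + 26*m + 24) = 1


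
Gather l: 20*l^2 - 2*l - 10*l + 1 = 20*l^2 - 12*l + 1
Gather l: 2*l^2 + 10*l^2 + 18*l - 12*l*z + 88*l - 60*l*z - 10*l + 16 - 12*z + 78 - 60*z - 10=12*l^2 + l*(96 - 72*z) - 72*z + 84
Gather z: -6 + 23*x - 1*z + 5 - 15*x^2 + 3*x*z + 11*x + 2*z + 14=-15*x^2 + 34*x + z*(3*x + 1) + 13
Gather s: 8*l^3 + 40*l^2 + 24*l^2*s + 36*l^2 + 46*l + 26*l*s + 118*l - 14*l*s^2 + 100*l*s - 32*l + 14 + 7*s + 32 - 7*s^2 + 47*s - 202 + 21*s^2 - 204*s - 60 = 8*l^3 + 76*l^2 + 132*l + s^2*(14 - 14*l) + s*(24*l^2 + 126*l - 150) - 216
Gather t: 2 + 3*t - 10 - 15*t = -12*t - 8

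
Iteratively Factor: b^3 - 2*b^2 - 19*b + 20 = (b + 4)*(b^2 - 6*b + 5) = (b - 1)*(b + 4)*(b - 5)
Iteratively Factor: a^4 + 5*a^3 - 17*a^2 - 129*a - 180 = (a + 3)*(a^3 + 2*a^2 - 23*a - 60) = (a + 3)*(a + 4)*(a^2 - 2*a - 15) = (a + 3)^2*(a + 4)*(a - 5)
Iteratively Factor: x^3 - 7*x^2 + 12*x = (x - 3)*(x^2 - 4*x) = x*(x - 3)*(x - 4)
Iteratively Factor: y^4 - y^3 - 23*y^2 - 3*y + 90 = (y - 2)*(y^3 + y^2 - 21*y - 45) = (y - 2)*(y + 3)*(y^2 - 2*y - 15) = (y - 2)*(y + 3)^2*(y - 5)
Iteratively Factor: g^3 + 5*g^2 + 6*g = (g + 3)*(g^2 + 2*g) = g*(g + 3)*(g + 2)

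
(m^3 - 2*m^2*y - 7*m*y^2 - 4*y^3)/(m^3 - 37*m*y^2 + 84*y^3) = (-m^2 - 2*m*y - y^2)/(-m^2 - 4*m*y + 21*y^2)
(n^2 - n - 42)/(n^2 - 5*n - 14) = (n + 6)/(n + 2)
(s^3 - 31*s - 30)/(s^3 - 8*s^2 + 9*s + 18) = (s + 5)/(s - 3)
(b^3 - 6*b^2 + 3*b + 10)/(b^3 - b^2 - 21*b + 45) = (b^3 - 6*b^2 + 3*b + 10)/(b^3 - b^2 - 21*b + 45)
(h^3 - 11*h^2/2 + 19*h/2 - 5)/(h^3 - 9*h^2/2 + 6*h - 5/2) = (h - 2)/(h - 1)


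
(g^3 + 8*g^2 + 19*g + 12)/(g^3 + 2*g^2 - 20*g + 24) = (g^3 + 8*g^2 + 19*g + 12)/(g^3 + 2*g^2 - 20*g + 24)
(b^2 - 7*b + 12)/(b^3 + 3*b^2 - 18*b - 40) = (b - 3)/(b^2 + 7*b + 10)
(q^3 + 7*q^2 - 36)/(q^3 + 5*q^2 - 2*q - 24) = (q + 6)/(q + 4)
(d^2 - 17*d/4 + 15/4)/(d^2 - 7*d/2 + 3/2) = (4*d - 5)/(2*(2*d - 1))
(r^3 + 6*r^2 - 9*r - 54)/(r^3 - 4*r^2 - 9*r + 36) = (r + 6)/(r - 4)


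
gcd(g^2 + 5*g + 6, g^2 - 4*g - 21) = g + 3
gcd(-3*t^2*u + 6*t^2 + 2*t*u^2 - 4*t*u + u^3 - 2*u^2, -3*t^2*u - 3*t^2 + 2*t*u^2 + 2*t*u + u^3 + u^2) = 3*t^2 - 2*t*u - u^2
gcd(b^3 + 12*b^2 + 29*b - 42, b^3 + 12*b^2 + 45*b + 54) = b + 6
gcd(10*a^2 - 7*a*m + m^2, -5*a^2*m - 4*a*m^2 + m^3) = 5*a - m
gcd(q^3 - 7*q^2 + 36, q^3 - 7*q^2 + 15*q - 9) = q - 3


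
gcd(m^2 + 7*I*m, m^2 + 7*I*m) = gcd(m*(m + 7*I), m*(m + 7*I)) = m^2 + 7*I*m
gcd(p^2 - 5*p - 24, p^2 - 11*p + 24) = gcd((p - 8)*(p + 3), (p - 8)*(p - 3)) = p - 8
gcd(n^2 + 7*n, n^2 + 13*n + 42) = n + 7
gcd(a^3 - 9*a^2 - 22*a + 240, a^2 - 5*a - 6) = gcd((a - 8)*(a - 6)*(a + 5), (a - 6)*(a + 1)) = a - 6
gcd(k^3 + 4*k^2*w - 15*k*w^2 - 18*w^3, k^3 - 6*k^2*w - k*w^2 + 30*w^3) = -k + 3*w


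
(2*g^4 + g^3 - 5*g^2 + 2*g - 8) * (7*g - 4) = 14*g^5 - g^4 - 39*g^3 + 34*g^2 - 64*g + 32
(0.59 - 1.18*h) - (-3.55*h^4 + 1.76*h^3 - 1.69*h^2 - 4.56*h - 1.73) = 3.55*h^4 - 1.76*h^3 + 1.69*h^2 + 3.38*h + 2.32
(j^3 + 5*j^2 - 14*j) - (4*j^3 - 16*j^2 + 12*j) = -3*j^3 + 21*j^2 - 26*j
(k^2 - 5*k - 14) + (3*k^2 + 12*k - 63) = 4*k^2 + 7*k - 77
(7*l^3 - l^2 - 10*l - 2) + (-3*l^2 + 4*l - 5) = 7*l^3 - 4*l^2 - 6*l - 7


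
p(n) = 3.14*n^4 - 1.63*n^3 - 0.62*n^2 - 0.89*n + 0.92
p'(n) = 12.56*n^3 - 4.89*n^2 - 1.24*n - 0.89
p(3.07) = 224.10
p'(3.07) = 312.63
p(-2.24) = 97.18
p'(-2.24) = -163.82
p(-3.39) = 475.01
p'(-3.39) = -542.20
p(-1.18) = 9.87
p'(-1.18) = -26.87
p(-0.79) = 3.26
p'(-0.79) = -9.15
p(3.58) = 430.78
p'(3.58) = 508.29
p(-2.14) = 81.81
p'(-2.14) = -143.72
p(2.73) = 135.12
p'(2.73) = 214.83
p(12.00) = 62195.36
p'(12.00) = 20983.75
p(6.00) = 3690.62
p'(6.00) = 2528.59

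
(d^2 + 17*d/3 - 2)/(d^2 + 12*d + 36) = (d - 1/3)/(d + 6)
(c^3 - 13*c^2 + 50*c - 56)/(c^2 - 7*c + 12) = (c^2 - 9*c + 14)/(c - 3)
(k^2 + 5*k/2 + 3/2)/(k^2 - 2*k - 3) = (k + 3/2)/(k - 3)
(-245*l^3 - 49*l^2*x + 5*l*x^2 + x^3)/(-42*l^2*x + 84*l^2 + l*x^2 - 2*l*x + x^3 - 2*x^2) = (-35*l^2 - 2*l*x + x^2)/(-6*l*x + 12*l + x^2 - 2*x)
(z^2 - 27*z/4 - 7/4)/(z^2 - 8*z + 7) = (z + 1/4)/(z - 1)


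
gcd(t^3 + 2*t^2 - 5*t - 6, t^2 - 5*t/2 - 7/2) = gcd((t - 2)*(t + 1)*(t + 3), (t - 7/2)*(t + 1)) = t + 1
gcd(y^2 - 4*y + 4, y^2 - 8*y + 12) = y - 2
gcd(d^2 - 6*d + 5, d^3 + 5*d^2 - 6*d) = d - 1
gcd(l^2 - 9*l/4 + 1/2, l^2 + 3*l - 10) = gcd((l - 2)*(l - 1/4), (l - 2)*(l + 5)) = l - 2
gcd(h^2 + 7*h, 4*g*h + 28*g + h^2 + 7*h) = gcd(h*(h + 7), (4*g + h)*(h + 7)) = h + 7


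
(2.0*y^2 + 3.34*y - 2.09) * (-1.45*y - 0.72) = -2.9*y^3 - 6.283*y^2 + 0.6257*y + 1.5048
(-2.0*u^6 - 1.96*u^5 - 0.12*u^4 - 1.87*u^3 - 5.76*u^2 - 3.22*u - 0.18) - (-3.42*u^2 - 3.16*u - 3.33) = -2.0*u^6 - 1.96*u^5 - 0.12*u^4 - 1.87*u^3 - 2.34*u^2 - 0.0600000000000001*u + 3.15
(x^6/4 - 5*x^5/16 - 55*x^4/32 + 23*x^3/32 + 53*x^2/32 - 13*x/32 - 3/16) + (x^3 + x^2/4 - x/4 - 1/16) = x^6/4 - 5*x^5/16 - 55*x^4/32 + 55*x^3/32 + 61*x^2/32 - 21*x/32 - 1/4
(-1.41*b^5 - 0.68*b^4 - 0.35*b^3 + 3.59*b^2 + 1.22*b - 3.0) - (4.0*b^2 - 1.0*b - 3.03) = -1.41*b^5 - 0.68*b^4 - 0.35*b^3 - 0.41*b^2 + 2.22*b + 0.0299999999999998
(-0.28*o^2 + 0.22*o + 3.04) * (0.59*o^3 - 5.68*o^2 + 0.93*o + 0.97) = -0.1652*o^5 + 1.7202*o^4 + 0.2836*o^3 - 17.3342*o^2 + 3.0406*o + 2.9488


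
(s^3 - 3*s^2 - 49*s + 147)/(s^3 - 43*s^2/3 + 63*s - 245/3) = 3*(s^2 + 4*s - 21)/(3*s^2 - 22*s + 35)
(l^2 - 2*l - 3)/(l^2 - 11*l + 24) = (l + 1)/(l - 8)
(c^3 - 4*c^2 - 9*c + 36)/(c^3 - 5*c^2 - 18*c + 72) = (c^2 - c - 12)/(c^2 - 2*c - 24)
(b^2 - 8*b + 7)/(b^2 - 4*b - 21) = (b - 1)/(b + 3)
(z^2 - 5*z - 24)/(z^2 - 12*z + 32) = (z + 3)/(z - 4)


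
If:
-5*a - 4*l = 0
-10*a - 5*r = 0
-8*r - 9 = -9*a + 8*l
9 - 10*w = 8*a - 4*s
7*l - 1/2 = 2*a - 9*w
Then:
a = 9/35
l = -9/28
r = -18/35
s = -2089/2520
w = 457/1260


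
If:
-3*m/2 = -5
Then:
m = 10/3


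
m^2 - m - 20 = (m - 5)*(m + 4)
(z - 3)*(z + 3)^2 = z^3 + 3*z^2 - 9*z - 27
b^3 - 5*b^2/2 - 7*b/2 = b*(b - 7/2)*(b + 1)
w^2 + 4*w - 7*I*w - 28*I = (w + 4)*(w - 7*I)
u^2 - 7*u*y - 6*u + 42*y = (u - 6)*(u - 7*y)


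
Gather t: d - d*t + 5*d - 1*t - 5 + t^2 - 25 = 6*d + t^2 + t*(-d - 1) - 30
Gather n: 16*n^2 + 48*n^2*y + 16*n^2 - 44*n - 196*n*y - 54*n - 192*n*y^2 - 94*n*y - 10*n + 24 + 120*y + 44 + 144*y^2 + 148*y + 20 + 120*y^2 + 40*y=n^2*(48*y + 32) + n*(-192*y^2 - 290*y - 108) + 264*y^2 + 308*y + 88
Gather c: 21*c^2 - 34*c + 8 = 21*c^2 - 34*c + 8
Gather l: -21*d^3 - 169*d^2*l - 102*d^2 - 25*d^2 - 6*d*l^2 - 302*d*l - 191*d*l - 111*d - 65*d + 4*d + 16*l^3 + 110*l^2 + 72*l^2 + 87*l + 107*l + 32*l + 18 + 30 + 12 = -21*d^3 - 127*d^2 - 172*d + 16*l^3 + l^2*(182 - 6*d) + l*(-169*d^2 - 493*d + 226) + 60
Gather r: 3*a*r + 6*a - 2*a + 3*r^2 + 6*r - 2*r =4*a + 3*r^2 + r*(3*a + 4)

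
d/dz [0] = 0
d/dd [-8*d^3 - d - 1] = -24*d^2 - 1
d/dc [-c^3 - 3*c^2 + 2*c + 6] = -3*c^2 - 6*c + 2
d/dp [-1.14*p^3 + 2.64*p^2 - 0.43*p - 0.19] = -3.42*p^2 + 5.28*p - 0.43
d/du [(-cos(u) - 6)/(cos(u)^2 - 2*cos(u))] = (-sin(u) + 12*sin(u)/cos(u)^2 - 12*tan(u))/(cos(u) - 2)^2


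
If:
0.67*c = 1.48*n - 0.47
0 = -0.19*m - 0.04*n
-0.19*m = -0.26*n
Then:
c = -0.70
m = 0.00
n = 0.00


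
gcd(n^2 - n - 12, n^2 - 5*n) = 1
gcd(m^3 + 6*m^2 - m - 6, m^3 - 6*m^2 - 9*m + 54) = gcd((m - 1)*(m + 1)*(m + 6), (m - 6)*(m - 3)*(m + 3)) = 1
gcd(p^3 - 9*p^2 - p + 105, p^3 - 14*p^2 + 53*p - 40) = p - 5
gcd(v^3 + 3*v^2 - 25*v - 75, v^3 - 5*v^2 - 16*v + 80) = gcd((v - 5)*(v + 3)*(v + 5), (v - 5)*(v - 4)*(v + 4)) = v - 5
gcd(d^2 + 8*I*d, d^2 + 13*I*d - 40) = d + 8*I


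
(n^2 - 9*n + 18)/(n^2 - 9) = (n - 6)/(n + 3)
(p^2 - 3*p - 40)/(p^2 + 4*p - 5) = (p - 8)/(p - 1)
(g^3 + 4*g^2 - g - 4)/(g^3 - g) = (g + 4)/g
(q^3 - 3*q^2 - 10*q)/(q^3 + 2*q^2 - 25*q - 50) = q/(q + 5)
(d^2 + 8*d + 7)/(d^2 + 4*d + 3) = (d + 7)/(d + 3)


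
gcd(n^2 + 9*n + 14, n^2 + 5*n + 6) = n + 2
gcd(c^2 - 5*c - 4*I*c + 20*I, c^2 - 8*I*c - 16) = c - 4*I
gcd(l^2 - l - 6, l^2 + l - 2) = l + 2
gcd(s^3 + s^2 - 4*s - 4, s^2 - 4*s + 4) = s - 2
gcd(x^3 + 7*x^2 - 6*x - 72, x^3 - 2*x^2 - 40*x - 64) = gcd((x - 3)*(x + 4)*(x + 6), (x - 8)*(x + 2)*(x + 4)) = x + 4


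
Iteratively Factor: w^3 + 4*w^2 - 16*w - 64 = (w + 4)*(w^2 - 16) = (w + 4)^2*(w - 4)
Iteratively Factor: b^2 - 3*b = (b)*(b - 3)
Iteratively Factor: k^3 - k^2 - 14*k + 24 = (k + 4)*(k^2 - 5*k + 6) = (k - 2)*(k + 4)*(k - 3)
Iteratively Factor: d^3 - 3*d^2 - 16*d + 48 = (d + 4)*(d^2 - 7*d + 12) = (d - 4)*(d + 4)*(d - 3)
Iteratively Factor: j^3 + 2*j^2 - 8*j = (j + 4)*(j^2 - 2*j) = (j - 2)*(j + 4)*(j)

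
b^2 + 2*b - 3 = (b - 1)*(b + 3)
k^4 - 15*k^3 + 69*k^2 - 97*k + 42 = (k - 7)*(k - 6)*(k - 1)^2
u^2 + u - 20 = (u - 4)*(u + 5)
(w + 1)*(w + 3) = w^2 + 4*w + 3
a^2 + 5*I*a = a*(a + 5*I)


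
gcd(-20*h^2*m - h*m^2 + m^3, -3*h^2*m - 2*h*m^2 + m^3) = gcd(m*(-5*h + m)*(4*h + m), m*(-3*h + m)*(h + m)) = m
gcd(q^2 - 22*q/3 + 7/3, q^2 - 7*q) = q - 7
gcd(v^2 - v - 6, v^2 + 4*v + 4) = v + 2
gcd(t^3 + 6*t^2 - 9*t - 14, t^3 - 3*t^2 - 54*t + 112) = t^2 + 5*t - 14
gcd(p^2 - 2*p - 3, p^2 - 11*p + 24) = p - 3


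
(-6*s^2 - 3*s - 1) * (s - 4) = -6*s^3 + 21*s^2 + 11*s + 4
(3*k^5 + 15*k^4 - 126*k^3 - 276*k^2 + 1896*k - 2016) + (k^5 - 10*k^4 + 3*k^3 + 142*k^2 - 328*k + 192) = 4*k^5 + 5*k^4 - 123*k^3 - 134*k^2 + 1568*k - 1824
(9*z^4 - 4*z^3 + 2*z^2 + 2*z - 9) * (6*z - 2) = 54*z^5 - 42*z^4 + 20*z^3 + 8*z^2 - 58*z + 18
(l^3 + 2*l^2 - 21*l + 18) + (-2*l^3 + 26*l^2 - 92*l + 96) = -l^3 + 28*l^2 - 113*l + 114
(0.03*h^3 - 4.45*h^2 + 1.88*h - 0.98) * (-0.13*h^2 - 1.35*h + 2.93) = -0.0039*h^5 + 0.538*h^4 + 5.851*h^3 - 15.4491*h^2 + 6.8314*h - 2.8714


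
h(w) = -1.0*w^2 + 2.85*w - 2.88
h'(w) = 2.85 - 2.0*w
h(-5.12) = -43.69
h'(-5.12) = 13.09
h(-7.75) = -85.03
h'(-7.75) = 18.35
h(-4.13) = -31.71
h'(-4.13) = 11.11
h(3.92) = -7.07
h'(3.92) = -4.99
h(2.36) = -1.72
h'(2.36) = -1.87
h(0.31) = -2.09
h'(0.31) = 2.23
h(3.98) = -7.38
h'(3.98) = -5.11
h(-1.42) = -8.94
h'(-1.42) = 5.69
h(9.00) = -58.23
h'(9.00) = -15.15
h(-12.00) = -181.08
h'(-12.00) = 26.85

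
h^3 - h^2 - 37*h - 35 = (h - 7)*(h + 1)*(h + 5)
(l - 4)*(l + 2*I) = l^2 - 4*l + 2*I*l - 8*I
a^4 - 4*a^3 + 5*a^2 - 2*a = a*(a - 2)*(a - 1)^2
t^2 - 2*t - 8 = (t - 4)*(t + 2)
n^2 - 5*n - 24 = (n - 8)*(n + 3)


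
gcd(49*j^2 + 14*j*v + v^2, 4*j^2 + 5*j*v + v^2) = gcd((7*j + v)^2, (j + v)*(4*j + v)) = 1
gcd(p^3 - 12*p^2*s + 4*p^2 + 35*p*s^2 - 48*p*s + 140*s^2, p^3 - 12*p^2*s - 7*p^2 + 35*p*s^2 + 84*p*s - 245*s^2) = p^2 - 12*p*s + 35*s^2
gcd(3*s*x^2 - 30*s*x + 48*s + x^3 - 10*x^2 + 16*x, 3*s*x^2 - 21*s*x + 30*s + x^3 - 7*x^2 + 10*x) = 3*s*x - 6*s + x^2 - 2*x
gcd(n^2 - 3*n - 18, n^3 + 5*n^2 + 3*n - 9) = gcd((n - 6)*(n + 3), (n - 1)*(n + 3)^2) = n + 3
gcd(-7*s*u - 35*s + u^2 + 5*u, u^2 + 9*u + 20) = u + 5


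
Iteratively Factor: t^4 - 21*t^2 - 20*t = (t)*(t^3 - 21*t - 20) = t*(t + 1)*(t^2 - t - 20) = t*(t - 5)*(t + 1)*(t + 4)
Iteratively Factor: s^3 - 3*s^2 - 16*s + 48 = (s - 3)*(s^2 - 16) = (s - 4)*(s - 3)*(s + 4)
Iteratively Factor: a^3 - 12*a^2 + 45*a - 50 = (a - 5)*(a^2 - 7*a + 10) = (a - 5)^2*(a - 2)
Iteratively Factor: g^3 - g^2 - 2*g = (g)*(g^2 - g - 2) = g*(g + 1)*(g - 2)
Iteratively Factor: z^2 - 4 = (z + 2)*(z - 2)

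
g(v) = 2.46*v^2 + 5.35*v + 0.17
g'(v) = 4.92*v + 5.35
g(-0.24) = -0.97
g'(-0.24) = 4.17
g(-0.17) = -0.67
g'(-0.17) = 4.51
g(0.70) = 5.12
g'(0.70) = 8.79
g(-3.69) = 13.92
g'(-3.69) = -12.80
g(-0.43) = -1.68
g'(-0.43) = 3.23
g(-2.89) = 5.25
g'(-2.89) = -8.87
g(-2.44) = 1.76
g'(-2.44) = -6.65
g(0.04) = 0.39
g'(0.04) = 5.55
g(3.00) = 38.36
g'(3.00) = 20.11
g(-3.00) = 6.26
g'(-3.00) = -9.41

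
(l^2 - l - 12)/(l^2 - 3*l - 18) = (l - 4)/(l - 6)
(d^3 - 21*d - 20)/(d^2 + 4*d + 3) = (d^2 - d - 20)/(d + 3)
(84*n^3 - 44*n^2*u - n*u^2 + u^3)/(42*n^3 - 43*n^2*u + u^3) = (-2*n + u)/(-n + u)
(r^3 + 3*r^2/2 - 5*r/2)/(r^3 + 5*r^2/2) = (r - 1)/r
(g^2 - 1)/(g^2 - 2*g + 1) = (g + 1)/(g - 1)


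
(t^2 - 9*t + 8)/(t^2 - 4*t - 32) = (t - 1)/(t + 4)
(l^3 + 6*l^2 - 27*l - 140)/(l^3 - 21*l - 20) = (l + 7)/(l + 1)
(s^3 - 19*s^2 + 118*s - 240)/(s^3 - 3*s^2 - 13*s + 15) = (s^2 - 14*s + 48)/(s^2 + 2*s - 3)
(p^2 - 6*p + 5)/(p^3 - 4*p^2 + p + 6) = (p^2 - 6*p + 5)/(p^3 - 4*p^2 + p + 6)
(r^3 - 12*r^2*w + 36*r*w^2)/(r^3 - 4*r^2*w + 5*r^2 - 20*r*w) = (r^2 - 12*r*w + 36*w^2)/(r^2 - 4*r*w + 5*r - 20*w)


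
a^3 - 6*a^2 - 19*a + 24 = (a - 8)*(a - 1)*(a + 3)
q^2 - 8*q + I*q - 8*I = (q - 8)*(q + I)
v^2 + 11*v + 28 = (v + 4)*(v + 7)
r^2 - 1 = (r - 1)*(r + 1)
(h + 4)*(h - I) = h^2 + 4*h - I*h - 4*I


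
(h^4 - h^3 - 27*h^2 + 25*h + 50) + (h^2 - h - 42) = h^4 - h^3 - 26*h^2 + 24*h + 8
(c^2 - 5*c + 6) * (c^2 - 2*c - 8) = c^4 - 7*c^3 + 8*c^2 + 28*c - 48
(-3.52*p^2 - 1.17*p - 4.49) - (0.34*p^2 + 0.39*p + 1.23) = -3.86*p^2 - 1.56*p - 5.72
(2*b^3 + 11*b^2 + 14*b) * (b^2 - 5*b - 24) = 2*b^5 + b^4 - 89*b^3 - 334*b^2 - 336*b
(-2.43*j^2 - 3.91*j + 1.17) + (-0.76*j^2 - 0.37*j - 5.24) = -3.19*j^2 - 4.28*j - 4.07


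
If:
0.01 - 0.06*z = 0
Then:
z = 0.17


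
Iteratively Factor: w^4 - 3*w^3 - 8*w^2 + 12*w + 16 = (w - 4)*(w^3 + w^2 - 4*w - 4) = (w - 4)*(w + 2)*(w^2 - w - 2) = (w - 4)*(w + 1)*(w + 2)*(w - 2)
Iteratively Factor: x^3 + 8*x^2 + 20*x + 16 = (x + 4)*(x^2 + 4*x + 4) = (x + 2)*(x + 4)*(x + 2)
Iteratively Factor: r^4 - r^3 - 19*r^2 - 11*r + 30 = (r + 2)*(r^3 - 3*r^2 - 13*r + 15) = (r - 5)*(r + 2)*(r^2 + 2*r - 3) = (r - 5)*(r + 2)*(r + 3)*(r - 1)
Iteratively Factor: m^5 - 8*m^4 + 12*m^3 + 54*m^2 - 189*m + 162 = (m - 3)*(m^4 - 5*m^3 - 3*m^2 + 45*m - 54) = (m - 3)^2*(m^3 - 2*m^2 - 9*m + 18) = (m - 3)^3*(m^2 + m - 6) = (m - 3)^3*(m - 2)*(m + 3)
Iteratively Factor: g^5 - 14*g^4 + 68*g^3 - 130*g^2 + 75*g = (g)*(g^4 - 14*g^3 + 68*g^2 - 130*g + 75) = g*(g - 1)*(g^3 - 13*g^2 + 55*g - 75) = g*(g - 3)*(g - 1)*(g^2 - 10*g + 25) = g*(g - 5)*(g - 3)*(g - 1)*(g - 5)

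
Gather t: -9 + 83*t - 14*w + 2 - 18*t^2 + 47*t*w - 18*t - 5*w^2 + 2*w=-18*t^2 + t*(47*w + 65) - 5*w^2 - 12*w - 7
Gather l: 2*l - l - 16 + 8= l - 8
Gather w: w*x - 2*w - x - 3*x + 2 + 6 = w*(x - 2) - 4*x + 8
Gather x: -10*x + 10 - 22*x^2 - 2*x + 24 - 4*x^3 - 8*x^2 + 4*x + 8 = -4*x^3 - 30*x^2 - 8*x + 42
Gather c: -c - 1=-c - 1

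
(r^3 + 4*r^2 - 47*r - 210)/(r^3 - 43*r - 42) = (r + 5)/(r + 1)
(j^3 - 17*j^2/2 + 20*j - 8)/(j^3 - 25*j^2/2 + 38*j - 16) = (j - 4)/(j - 8)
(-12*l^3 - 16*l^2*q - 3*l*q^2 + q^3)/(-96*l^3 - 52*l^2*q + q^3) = (-6*l^2 - 5*l*q + q^2)/(-48*l^2 - 2*l*q + q^2)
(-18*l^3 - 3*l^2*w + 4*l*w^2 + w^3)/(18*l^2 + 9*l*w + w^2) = (-6*l^2 + l*w + w^2)/(6*l + w)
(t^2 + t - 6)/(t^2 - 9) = (t - 2)/(t - 3)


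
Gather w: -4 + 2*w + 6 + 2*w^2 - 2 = 2*w^2 + 2*w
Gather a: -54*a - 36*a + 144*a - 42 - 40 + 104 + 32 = 54*a + 54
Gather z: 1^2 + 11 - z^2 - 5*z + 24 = -z^2 - 5*z + 36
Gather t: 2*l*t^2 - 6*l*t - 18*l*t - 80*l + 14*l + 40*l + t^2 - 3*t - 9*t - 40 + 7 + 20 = -26*l + t^2*(2*l + 1) + t*(-24*l - 12) - 13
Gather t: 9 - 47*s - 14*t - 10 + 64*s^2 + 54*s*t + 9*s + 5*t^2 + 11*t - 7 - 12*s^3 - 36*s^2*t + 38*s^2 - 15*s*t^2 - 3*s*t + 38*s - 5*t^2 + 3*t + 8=-12*s^3 + 102*s^2 - 15*s*t^2 + t*(-36*s^2 + 51*s)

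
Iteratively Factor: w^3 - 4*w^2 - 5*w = (w - 5)*(w^2 + w) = w*(w - 5)*(w + 1)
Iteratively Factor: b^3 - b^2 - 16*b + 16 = (b - 1)*(b^2 - 16) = (b - 1)*(b + 4)*(b - 4)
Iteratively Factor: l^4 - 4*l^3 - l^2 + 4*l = (l)*(l^3 - 4*l^2 - l + 4) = l*(l - 1)*(l^2 - 3*l - 4) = l*(l - 1)*(l + 1)*(l - 4)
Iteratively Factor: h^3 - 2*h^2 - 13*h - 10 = (h + 2)*(h^2 - 4*h - 5) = (h + 1)*(h + 2)*(h - 5)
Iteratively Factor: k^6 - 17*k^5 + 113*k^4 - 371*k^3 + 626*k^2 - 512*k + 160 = (k - 4)*(k^5 - 13*k^4 + 61*k^3 - 127*k^2 + 118*k - 40) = (k - 4)*(k - 2)*(k^4 - 11*k^3 + 39*k^2 - 49*k + 20) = (k - 4)*(k - 2)*(k - 1)*(k^3 - 10*k^2 + 29*k - 20) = (k - 4)^2*(k - 2)*(k - 1)*(k^2 - 6*k + 5) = (k - 4)^2*(k - 2)*(k - 1)^2*(k - 5)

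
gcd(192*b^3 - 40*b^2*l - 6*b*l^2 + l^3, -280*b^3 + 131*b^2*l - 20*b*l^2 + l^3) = 8*b - l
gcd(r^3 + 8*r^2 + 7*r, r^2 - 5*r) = r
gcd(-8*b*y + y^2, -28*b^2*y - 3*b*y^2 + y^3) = y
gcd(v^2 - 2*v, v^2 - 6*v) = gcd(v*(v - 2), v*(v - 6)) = v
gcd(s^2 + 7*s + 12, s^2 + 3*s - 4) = s + 4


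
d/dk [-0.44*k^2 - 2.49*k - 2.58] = -0.88*k - 2.49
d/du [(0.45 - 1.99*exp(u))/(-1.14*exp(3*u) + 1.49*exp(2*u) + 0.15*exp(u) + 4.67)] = (-4.5372*exp(3*u) + 4.5041*exp(2*u) - 1.341*exp(u) - 9.3608)*exp(u)/(1.2996*exp(6*u) - 3.3972*exp(5*u) + 1.8781*exp(4*u) - 10.2006*exp(3*u) + 13.9391*exp(2*u) + 1.401*exp(u) + 21.8089)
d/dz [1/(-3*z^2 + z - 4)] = (6*z - 1)/(3*z^2 - z + 4)^2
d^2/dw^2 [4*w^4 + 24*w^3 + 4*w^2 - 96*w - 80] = 48*w^2 + 144*w + 8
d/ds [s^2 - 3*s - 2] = 2*s - 3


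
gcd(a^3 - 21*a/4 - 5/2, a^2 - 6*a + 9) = 1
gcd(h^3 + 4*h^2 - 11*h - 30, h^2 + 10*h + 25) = h + 5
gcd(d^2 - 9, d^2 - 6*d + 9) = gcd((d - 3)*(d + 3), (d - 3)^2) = d - 3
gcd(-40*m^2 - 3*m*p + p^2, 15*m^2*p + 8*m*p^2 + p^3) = 5*m + p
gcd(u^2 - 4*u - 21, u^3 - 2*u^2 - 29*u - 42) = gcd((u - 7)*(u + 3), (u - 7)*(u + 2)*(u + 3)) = u^2 - 4*u - 21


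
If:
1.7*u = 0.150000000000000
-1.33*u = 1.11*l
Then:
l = -0.11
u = 0.09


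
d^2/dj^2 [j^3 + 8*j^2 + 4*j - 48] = 6*j + 16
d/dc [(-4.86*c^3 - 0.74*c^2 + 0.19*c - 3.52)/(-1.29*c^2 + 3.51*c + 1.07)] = (6.2694*c^4 - 34.1172*c^3 - 17.9529*c^2 - 10.6652*c + 12.5585)/(1.6641*c^4 - 9.0558*c^3 + 9.5595*c^2 + 7.5114*c + 1.1449)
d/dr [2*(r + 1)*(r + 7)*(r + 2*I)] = 6*r^2 + 8*r*(4 + I) + 14 + 32*I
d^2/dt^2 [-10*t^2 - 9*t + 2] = -20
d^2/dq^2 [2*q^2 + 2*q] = 4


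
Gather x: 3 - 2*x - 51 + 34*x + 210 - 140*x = 162 - 108*x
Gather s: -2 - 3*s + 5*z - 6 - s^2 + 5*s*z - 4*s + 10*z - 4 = -s^2 + s*(5*z - 7) + 15*z - 12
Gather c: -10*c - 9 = -10*c - 9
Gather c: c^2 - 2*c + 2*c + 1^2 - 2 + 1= c^2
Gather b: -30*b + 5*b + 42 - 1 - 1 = 40 - 25*b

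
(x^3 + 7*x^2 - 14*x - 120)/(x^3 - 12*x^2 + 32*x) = (x^2 + 11*x + 30)/(x*(x - 8))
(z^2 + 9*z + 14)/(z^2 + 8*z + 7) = (z + 2)/(z + 1)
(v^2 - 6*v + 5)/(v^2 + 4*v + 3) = (v^2 - 6*v + 5)/(v^2 + 4*v + 3)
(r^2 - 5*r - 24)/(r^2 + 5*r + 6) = (r - 8)/(r + 2)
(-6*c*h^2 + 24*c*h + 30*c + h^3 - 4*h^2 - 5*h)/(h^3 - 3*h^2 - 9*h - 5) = (-6*c + h)/(h + 1)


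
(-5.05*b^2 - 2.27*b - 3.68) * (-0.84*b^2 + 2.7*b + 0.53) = 4.242*b^4 - 11.7282*b^3 - 5.7143*b^2 - 11.1391*b - 1.9504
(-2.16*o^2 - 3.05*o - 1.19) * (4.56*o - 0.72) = -9.8496*o^3 - 12.3528*o^2 - 3.2304*o + 0.8568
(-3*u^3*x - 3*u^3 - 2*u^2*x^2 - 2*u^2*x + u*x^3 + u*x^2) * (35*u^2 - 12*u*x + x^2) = -105*u^5*x - 105*u^5 - 34*u^4*x^2 - 34*u^4*x + 56*u^3*x^3 + 56*u^3*x^2 - 14*u^2*x^4 - 14*u^2*x^3 + u*x^5 + u*x^4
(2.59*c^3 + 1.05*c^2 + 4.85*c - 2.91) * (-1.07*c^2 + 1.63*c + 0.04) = -2.7713*c^5 + 3.0982*c^4 - 3.3744*c^3 + 11.0612*c^2 - 4.5493*c - 0.1164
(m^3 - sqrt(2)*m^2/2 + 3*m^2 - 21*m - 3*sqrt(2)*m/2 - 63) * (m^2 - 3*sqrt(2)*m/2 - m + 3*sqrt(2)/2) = m^5 - 2*sqrt(2)*m^4 + 2*m^4 - 45*m^3/2 - 4*sqrt(2)*m^3 - 39*m^2 + 75*sqrt(2)*m^2/2 + 117*m/2 + 63*sqrt(2)*m - 189*sqrt(2)/2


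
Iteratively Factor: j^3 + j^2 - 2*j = (j)*(j^2 + j - 2) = j*(j + 2)*(j - 1)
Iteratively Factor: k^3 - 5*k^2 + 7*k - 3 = (k - 3)*(k^2 - 2*k + 1) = (k - 3)*(k - 1)*(k - 1)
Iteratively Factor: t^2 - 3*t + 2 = (t - 1)*(t - 2)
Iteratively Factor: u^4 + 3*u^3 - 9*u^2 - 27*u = (u)*(u^3 + 3*u^2 - 9*u - 27) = u*(u - 3)*(u^2 + 6*u + 9) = u*(u - 3)*(u + 3)*(u + 3)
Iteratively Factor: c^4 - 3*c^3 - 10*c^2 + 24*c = (c - 4)*(c^3 + c^2 - 6*c) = (c - 4)*(c - 2)*(c^2 + 3*c) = c*(c - 4)*(c - 2)*(c + 3)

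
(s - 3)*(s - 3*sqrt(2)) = s^2 - 3*sqrt(2)*s - 3*s + 9*sqrt(2)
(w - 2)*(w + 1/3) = w^2 - 5*w/3 - 2/3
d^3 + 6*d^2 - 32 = (d - 2)*(d + 4)^2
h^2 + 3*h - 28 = (h - 4)*(h + 7)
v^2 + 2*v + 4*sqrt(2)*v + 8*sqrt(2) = (v + 2)*(v + 4*sqrt(2))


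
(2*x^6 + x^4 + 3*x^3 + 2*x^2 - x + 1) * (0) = 0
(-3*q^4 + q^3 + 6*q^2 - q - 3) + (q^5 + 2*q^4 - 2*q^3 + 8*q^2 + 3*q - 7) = q^5 - q^4 - q^3 + 14*q^2 + 2*q - 10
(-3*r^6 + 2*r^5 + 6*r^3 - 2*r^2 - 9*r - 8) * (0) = 0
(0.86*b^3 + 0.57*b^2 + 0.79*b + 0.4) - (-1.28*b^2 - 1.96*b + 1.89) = 0.86*b^3 + 1.85*b^2 + 2.75*b - 1.49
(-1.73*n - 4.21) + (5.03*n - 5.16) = 3.3*n - 9.37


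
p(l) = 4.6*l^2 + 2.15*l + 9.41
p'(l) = 9.2*l + 2.15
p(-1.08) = 12.45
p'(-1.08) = -7.79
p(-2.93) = 42.60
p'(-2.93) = -24.81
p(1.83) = 28.75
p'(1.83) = 18.99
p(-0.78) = 10.53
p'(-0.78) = -5.03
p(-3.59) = 60.98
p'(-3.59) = -30.88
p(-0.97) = 11.65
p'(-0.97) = -6.77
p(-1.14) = 12.94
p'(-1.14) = -8.34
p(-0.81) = 10.69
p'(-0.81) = -5.30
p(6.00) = 187.91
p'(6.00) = 57.35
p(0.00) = 9.41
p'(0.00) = 2.15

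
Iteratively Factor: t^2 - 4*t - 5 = (t - 5)*(t + 1)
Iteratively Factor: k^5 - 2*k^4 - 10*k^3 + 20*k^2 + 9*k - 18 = (k - 1)*(k^4 - k^3 - 11*k^2 + 9*k + 18) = (k - 1)*(k + 3)*(k^3 - 4*k^2 + k + 6) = (k - 3)*(k - 1)*(k + 3)*(k^2 - k - 2) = (k - 3)*(k - 2)*(k - 1)*(k + 3)*(k + 1)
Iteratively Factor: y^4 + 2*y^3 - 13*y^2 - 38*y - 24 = (y - 4)*(y^3 + 6*y^2 + 11*y + 6) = (y - 4)*(y + 2)*(y^2 + 4*y + 3) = (y - 4)*(y + 1)*(y + 2)*(y + 3)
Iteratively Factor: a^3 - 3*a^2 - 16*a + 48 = (a - 4)*(a^2 + a - 12) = (a - 4)*(a - 3)*(a + 4)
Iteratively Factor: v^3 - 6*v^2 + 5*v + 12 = (v + 1)*(v^2 - 7*v + 12) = (v - 3)*(v + 1)*(v - 4)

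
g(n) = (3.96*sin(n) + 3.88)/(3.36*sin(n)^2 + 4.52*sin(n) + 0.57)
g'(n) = (-6.72*sin(n)*cos(n) - 4.52*cos(n))*(3.96*sin(n) + 3.88)/(3.36*sin(n)^2 + 4.52*sin(n) + 0.57)^2 + 3.96*cos(n)/(3.36*sin(n)^2 + 4.52*sin(n) + 0.57)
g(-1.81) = -0.05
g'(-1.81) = 1.41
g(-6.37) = 17.39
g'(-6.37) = -316.08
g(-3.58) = 1.80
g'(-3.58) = 2.72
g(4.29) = -0.35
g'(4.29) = 1.84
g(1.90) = 0.97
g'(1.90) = 0.27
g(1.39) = 0.94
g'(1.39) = -0.14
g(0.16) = 3.28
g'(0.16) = -10.32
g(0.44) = 1.79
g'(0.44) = -2.70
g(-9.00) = -3.11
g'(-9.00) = 11.87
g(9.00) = 1.84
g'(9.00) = 2.86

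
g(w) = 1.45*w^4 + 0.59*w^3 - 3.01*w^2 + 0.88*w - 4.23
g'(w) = 5.8*w^3 + 1.77*w^2 - 6.02*w + 0.88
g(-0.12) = -4.38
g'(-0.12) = 1.62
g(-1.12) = -7.54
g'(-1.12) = 1.69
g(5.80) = 1655.63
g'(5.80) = 1157.16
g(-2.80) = 45.88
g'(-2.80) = -95.71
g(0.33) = -4.23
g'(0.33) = -0.71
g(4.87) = 812.43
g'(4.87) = 683.45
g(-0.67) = -6.06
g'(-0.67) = 3.96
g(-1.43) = -7.31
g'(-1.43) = -3.85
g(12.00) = 30659.61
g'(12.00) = 10205.92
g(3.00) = 104.70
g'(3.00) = 155.35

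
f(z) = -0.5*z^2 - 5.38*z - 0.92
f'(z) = -1.0*z - 5.38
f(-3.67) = 12.09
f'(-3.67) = -1.71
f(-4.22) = 12.88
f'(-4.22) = -1.16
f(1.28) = -8.63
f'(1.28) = -6.66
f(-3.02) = 10.77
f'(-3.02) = -2.36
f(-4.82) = 13.40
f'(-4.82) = -0.56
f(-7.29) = 11.73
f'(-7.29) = 1.91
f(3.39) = -24.90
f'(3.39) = -8.77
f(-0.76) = 2.88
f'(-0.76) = -4.62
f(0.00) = -0.92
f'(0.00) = -5.38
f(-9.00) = 7.00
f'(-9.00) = 3.62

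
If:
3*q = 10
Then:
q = 10/3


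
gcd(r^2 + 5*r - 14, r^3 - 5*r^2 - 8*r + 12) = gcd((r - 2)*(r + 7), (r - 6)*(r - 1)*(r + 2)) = 1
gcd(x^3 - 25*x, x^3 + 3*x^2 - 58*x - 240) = x + 5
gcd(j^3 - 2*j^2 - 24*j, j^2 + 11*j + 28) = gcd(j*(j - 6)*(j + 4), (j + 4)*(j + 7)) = j + 4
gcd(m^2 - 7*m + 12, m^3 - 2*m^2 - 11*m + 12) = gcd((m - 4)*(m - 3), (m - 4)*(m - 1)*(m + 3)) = m - 4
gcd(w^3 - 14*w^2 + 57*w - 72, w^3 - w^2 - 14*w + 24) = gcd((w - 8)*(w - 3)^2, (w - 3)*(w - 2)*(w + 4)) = w - 3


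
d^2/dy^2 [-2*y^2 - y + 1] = -4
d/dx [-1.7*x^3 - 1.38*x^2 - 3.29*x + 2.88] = -5.1*x^2 - 2.76*x - 3.29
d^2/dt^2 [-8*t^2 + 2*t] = -16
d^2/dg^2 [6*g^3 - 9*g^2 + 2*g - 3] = 36*g - 18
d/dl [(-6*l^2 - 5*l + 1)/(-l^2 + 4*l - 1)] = (-29*l^2 + 14*l + 1)/(l^4 - 8*l^3 + 18*l^2 - 8*l + 1)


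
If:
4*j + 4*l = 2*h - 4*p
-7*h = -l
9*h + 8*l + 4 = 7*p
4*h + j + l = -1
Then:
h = 6/67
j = -133/67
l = 42/67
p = 94/67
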